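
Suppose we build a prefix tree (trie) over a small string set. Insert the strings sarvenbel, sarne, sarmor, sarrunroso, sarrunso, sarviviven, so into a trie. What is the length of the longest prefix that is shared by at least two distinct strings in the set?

6

Equivalently: take the maximum, over all pairs, of their longest common prefix length.
"sarrunroso" and "sarrunso" agree on "sarrun" (6 characters) before diverging; nothing deeper is shared.
Longest shared-prefix length: 6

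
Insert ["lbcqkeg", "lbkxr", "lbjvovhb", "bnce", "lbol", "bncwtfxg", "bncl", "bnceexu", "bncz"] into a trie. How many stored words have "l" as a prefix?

Walk to "l"; the words in its subtree are exactly those with that prefix.
Matches: "lbcqkeg", "lbjvovhb", "lbkxr", "lbol"
Count: 4

4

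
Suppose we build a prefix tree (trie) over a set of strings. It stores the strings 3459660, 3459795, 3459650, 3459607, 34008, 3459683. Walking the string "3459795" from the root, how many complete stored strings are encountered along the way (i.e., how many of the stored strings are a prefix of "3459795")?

Check each prefix of "3459795" against the stored set — each match is an end-marker on the path.
Prefixes of the query that are stored words: "3459795"
Count: 1

1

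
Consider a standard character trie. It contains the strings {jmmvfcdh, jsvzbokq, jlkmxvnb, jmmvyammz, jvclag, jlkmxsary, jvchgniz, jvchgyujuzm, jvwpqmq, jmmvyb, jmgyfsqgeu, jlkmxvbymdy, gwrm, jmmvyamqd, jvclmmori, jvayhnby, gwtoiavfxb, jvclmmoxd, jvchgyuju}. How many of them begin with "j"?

17

Filter for entries beginning with "j":
Words under "j": jlkmxsary, jlkmxvbymdy, jlkmxvnb, jmgyfsqgeu, jmmvfcdh, jmmvyammz, jmmvyamqd, jmmvyb, jsvzbokq, jvayhnby, jvchgniz, jvchgyuju, jvchgyujuzm, jvclag, jvclmmori, jvclmmoxd, jvwpqmq
Count: 17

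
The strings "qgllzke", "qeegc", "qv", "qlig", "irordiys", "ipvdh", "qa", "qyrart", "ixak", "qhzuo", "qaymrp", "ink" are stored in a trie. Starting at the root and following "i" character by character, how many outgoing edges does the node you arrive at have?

Walk "i" from the root, arriving at one node.
Distinct next characters after "i": n, p, r, x.
That node has 4 child edges.

4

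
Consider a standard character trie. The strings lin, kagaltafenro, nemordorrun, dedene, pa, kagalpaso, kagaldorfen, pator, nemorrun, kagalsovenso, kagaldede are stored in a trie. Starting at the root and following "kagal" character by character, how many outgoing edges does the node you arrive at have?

4

Follow the path "kagal" to its node, then look at its outgoing edges.
Distinct next characters after "kagal": d, p, s, t.
That node has 4 child edges.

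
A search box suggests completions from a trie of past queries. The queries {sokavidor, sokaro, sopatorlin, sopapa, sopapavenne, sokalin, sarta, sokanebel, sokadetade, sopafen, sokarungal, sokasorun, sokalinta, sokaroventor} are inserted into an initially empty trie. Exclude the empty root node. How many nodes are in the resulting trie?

65

Insert word by word; a character creates a node only if that edge doesn't already exist:
  "sokavidor" → 9 new (s, o, k, a, v, i, d, o, r)
  "sokaro" → prefix "soka" already present; 2 new (r, o)
  "sopatorlin" → prefix "so" already present; 8 new (p, a, t, o, r, l, i, n)
  "sopapa" → prefix "sopa" already present; 2 new (p, a)
  "sopapavenne" → prefix "sopapa" already present; 5 new (v, e, n, n, e)
  "sokalin" → prefix "soka" already present; 3 new (l, i, n)
  "sarta" → prefix "s" already present; 4 new (a, r, t, a)
  "sokanebel" → prefix "soka" already present; 5 new (n, e, b, e, l)
  "sokadetade" → prefix "soka" already present; 6 new (d, e, t, a, d, e)
  "sopafen" → prefix "sopa" already present; 3 new (f, e, n)
  "sokarungal" → prefix "sokar" already present; 5 new (u, n, g, a, l)
  "sokasorun" → prefix "soka" already present; 5 new (s, o, r, u, n)
  "sokalinta" → prefix "sokalin" already present; 2 new (t, a)
  "sokaroventor" → prefix "sokaro" already present; 6 new (v, e, n, t, o, r)
Total nodes = 9 + 2 + 8 + 2 + 5 + 3 + 4 + 5 + 6 + 3 + 5 + 5 + 2 + 6 = 65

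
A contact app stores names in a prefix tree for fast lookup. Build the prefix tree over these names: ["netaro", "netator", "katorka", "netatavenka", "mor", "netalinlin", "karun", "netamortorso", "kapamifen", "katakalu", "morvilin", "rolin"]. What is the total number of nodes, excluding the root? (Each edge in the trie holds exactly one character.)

64

Trace insertions, counting only characters that open a new branch:
  "netaro" → 6 new (n, e, t, a, r, o)
  "netator" → prefix "neta" already present; 3 new (t, o, r)
  "katorka" → 7 new (k, a, t, o, r, k, a)
  "netatavenka" → prefix "netat" already present; 6 new (a, v, e, n, k, a)
  "mor" → 3 new (m, o, r)
  "netalinlin" → prefix "neta" already present; 6 new (l, i, n, l, i, n)
  "karun" → prefix "ka" already present; 3 new (r, u, n)
  "netamortorso" → prefix "neta" already present; 8 new (m, o, r, t, o, r, s, o)
  "kapamifen" → prefix "ka" already present; 7 new (p, a, m, i, f, e, n)
  "katakalu" → prefix "kat" already present; 5 new (a, k, a, l, u)
  "morvilin" → prefix "mor" already present; 5 new (v, i, l, i, n)
  "rolin" → 5 new (r, o, l, i, n)
Total nodes = 6 + 3 + 7 + 6 + 3 + 6 + 3 + 8 + 7 + 5 + 5 + 5 = 64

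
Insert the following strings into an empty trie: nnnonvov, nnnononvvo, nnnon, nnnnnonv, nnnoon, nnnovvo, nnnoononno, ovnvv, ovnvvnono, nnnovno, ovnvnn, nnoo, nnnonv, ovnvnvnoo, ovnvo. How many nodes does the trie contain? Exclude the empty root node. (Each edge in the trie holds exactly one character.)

47

Trace insertions, counting only characters that open a new branch:
  "nnnonvov" → 8 new (n, n, n, o, n, v, o, v)
  "nnnononvvo" → prefix "nnnon" already present; 5 new (o, n, v, v, o)
  "nnnon" → prefix "nnnon" already present; 0 new (none)
  "nnnnnonv" → prefix "nnn" already present; 5 new (n, n, o, n, v)
  "nnnoon" → prefix "nnno" already present; 2 new (o, n)
  "nnnovvo" → prefix "nnno" already present; 3 new (v, v, o)
  "nnnoononno" → prefix "nnnoon" already present; 4 new (o, n, n, o)
  "ovnvv" → 5 new (o, v, n, v, v)
  "ovnvvnono" → prefix "ovnvv" already present; 4 new (n, o, n, o)
  "nnnovno" → prefix "nnnov" already present; 2 new (n, o)
  "ovnvnn" → prefix "ovnv" already present; 2 new (n, n)
  "nnoo" → prefix "nn" already present; 2 new (o, o)
  "nnnonv" → prefix "nnnonv" already present; 0 new (none)
  "ovnvnvnoo" → prefix "ovnvn" already present; 4 new (v, n, o, o)
  "ovnvo" → prefix "ovnv" already present; 1 new (o)
Total nodes = 8 + 5 + 0 + 5 + 2 + 3 + 4 + 5 + 4 + 2 + 2 + 2 + 0 + 4 + 1 = 47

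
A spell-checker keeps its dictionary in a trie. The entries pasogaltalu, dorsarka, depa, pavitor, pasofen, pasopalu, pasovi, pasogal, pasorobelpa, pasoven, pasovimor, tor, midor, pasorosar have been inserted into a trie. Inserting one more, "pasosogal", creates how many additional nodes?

5

Walking "pasosogal" from the root, the first 4 characters ("paso") follow existing edges; "s" is the first miss.
Each of the 5 remaining characters creates one node.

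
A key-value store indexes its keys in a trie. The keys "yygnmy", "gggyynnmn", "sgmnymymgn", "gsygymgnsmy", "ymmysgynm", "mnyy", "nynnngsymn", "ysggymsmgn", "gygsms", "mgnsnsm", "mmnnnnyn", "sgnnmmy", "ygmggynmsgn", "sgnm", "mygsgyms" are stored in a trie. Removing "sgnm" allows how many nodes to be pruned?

1

A node on "sgnm"'s path can go only if nothing else ends at it or branches off below it.
The suffix "m" (1 node) is used only by "sgnm"; the node for "sgn" still has the child "n", so pruning stops there.
Nodes removed: 1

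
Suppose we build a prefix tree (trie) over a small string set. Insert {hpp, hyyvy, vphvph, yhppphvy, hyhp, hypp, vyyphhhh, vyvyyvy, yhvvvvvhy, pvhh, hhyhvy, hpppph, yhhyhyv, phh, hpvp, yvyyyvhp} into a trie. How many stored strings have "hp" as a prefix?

Filter for entries beginning with "hp":
Matches: "hpp", "hpppph", "hpvp"
Count: 3

3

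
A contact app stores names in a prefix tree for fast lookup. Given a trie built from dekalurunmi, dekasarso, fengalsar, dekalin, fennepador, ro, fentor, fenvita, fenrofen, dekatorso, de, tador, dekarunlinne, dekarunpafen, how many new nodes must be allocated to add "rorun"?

Walking "rorun" from the root, the first 2 characters ("ro") follow existing edges; "r" is the first miss.
New nodes needed: |"rorun"| − 2 = 5 − 2 = 3.

3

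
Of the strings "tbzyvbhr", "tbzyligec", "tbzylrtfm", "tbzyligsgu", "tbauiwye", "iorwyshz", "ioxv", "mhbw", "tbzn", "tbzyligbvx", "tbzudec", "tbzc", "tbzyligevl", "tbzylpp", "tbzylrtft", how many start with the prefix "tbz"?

Walk to "tbz"; the words in its subtree are exactly those with that prefix.
Matches: "tbzc", "tbzn", "tbzudec", "tbzyligbvx", "tbzyligec", "tbzyligevl", "tbzyligsgu", "tbzylpp", "tbzylrtfm", "tbzylrtft", "tbzyvbhr"
Count: 11

11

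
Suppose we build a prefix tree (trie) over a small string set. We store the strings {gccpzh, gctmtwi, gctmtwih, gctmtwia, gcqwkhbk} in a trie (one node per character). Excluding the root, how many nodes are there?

19

Trie structure (* marks end of a word):
(root)
└─ g
   └─ c
      ├─ c
      │  └─ p
      │     └─ z
      │        └─ h *
      ├─ q
      │  └─ w
      │     └─ k
      │        └─ h
      │           └─ b
      │              └─ k *
      └─ t
         └─ m
            └─ t
               └─ w
                  └─ i *
                     ├─ a *
                     └─ h *
Counting every labelled node above: 19.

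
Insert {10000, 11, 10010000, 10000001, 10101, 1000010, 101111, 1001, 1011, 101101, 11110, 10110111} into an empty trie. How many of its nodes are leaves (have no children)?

7

A leaf is a node with no children — equivalently, the end of a word that is not a proper prefix of any other stored word.
Those words: "10000001", "1000010", "10010000", "10101", "10110111", "101111", "11110"
Leaf count: 7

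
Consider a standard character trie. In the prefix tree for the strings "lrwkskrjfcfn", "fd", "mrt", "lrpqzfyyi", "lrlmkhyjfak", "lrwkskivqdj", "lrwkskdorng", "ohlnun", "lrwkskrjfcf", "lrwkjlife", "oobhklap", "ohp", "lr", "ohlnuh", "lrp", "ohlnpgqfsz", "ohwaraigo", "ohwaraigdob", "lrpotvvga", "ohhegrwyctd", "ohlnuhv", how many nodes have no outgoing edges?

17

Leaves are exactly the stored words that no other stored word extends.
Those words: "fd", "lrlmkhyjfak", "lrpotvvga", "lrpqzfyyi", "lrwkjlife", "lrwkskdorng", "lrwkskivqdj", "lrwkskrjfcfn", "mrt", "ohhegrwyctd", "ohlnpgqfsz", "ohlnuhv", "ohlnun", "ohp", "ohwaraigdob", "ohwaraigo", "oobhklap"
Leaf count: 17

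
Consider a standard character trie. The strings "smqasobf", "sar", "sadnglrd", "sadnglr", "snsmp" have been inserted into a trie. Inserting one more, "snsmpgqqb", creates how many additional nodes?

Walking "snsmpgqqb" from the root, the first 5 characters ("snsmp") follow existing edges; "g" is the first miss.
So 9 − 5 = 4 new nodes.

4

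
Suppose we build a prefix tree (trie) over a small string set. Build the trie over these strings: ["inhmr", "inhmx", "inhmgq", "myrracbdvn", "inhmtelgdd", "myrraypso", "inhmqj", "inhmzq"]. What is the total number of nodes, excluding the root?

32

For each word, the new-node count is its length minus the longest prefix already in the trie:
  "inhmr" → 5 new (i, n, h, m, r)
  "inhmx" → prefix "inhm" already present; 1 new (x)
  "inhmgq" → prefix "inhm" already present; 2 new (g, q)
  "myrracbdvn" → 10 new (m, y, r, r, a, c, b, d, v, n)
  "inhmtelgdd" → prefix "inhm" already present; 6 new (t, e, l, g, d, d)
  "myrraypso" → prefix "myrra" already present; 4 new (y, p, s, o)
  "inhmqj" → prefix "inhm" already present; 2 new (q, j)
  "inhmzq" → prefix "inhm" already present; 2 new (z, q)
Total nodes = 5 + 1 + 2 + 10 + 6 + 4 + 2 + 2 = 32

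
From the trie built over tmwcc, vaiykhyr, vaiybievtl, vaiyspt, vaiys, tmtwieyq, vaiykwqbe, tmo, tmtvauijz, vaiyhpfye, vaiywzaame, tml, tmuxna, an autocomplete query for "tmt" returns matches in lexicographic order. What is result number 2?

tmtwieyq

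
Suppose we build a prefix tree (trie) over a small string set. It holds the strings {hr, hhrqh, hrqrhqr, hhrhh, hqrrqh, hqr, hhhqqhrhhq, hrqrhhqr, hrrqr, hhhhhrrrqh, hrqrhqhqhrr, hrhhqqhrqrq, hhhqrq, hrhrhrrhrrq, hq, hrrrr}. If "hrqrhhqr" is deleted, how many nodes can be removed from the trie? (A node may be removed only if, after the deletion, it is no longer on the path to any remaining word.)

After clearing the end-marker at "hrqrhhqr", prune upward until reaching a node still needed by another word.
The suffix "hqr" (3 nodes) is used only by "hrqrhhqr"; the node for "hrqrh" still has the child "q", so pruning stops there.
Nodes removed: 3

3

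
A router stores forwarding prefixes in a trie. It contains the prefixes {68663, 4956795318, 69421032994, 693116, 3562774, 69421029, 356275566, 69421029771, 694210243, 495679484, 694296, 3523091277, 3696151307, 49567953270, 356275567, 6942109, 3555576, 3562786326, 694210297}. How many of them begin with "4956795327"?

1

Filter for entries beginning with "4956795327":
Words under "4956795327": 49567953270
Count: 1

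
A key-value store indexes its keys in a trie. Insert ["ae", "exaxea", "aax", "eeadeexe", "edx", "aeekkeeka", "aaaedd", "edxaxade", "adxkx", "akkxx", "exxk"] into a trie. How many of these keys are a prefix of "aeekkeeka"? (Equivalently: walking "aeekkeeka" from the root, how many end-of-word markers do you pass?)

2

Walk "aeekkeeka" from the root; an end-of-word marker is hit whenever a stored word is a prefix of "aeekkeeka".
Prefixes of the query that are stored words: "ae", "aeekkeeka"
Count: 2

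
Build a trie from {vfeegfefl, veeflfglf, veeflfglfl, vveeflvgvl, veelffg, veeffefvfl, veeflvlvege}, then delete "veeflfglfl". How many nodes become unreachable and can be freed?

1

A node on "veeflfglfl"'s path can go only if nothing else ends at it or branches off below it.
The suffix "l" (1 node) is used only by "veeflfglfl"; "veeflfglf" is itself a stored word, so pruning stops there.
Nodes removed: 1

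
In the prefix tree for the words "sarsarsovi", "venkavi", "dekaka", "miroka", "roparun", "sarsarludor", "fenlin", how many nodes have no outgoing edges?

Leaves are exactly the stored words that no other stored word extends.
Those words: "dekaka", "fenlin", "miroka", "roparun", "sarsarludor", "sarsarsovi", "venkavi"
Leaf count: 7

7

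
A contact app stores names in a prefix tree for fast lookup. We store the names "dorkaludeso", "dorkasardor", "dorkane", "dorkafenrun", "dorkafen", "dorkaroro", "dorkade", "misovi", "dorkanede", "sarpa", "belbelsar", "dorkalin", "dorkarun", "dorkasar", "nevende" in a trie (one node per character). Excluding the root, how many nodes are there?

64

Insert word by word; a character creates a node only if that edge doesn't already exist:
  "dorkaludeso" → 11 new (d, o, r, k, a, l, u, d, e, s, o)
  "dorkasardor" → prefix "dorka" already present; 6 new (s, a, r, d, o, r)
  "dorkane" → prefix "dorka" already present; 2 new (n, e)
  "dorkafenrun" → prefix "dorka" already present; 6 new (f, e, n, r, u, n)
  "dorkafen" → prefix "dorkafen" already present; 0 new (none)
  "dorkaroro" → prefix "dorka" already present; 4 new (r, o, r, o)
  "dorkade" → prefix "dorka" already present; 2 new (d, e)
  "misovi" → 6 new (m, i, s, o, v, i)
  "dorkanede" → prefix "dorkane" already present; 2 new (d, e)
  "sarpa" → 5 new (s, a, r, p, a)
  "belbelsar" → 9 new (b, e, l, b, e, l, s, a, r)
  "dorkalin" → prefix "dorkal" already present; 2 new (i, n)
  "dorkarun" → prefix "dorkar" already present; 2 new (u, n)
  "dorkasar" → prefix "dorkasar" already present; 0 new (none)
  "nevende" → 7 new (n, e, v, e, n, d, e)
Total nodes = 11 + 6 + 2 + 6 + 0 + 4 + 2 + 6 + 2 + 5 + 9 + 2 + 2 + 0 + 7 = 64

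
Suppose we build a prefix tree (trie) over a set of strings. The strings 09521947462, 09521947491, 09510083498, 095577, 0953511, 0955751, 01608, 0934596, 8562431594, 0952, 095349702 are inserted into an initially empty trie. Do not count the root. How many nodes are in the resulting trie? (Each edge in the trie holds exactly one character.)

Trace insertions, counting only characters that open a new branch:
  "09521947462" → 11 new (0, 9, 5, 2, 1, 9, 4, 7, 4, 6, 2)
  "09521947491" → prefix "095219474" already present; 2 new (9, 1)
  "09510083498" → prefix "095" already present; 8 new (1, 0, 0, 8, 3, 4, 9, 8)
  "095577" → prefix "095" already present; 3 new (5, 7, 7)
  "0953511" → prefix "095" already present; 4 new (3, 5, 1, 1)
  "0955751" → prefix "09557" already present; 2 new (5, 1)
  "01608" → prefix "0" already present; 4 new (1, 6, 0, 8)
  "0934596" → prefix "09" already present; 5 new (3, 4, 5, 9, 6)
  "8562431594" → 10 new (8, 5, 6, 2, 4, 3, 1, 5, 9, 4)
  "0952" → prefix "0952" already present; 0 new (none)
  "095349702" → prefix "0953" already present; 5 new (4, 9, 7, 0, 2)
Total nodes = 11 + 2 + 8 + 3 + 4 + 2 + 4 + 5 + 10 + 0 + 5 = 54

54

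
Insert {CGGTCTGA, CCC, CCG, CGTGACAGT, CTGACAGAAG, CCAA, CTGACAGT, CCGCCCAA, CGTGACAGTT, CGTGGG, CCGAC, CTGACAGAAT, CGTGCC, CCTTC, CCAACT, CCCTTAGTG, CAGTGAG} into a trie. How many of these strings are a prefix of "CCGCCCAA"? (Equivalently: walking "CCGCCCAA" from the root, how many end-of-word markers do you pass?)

Walk "CCGCCCAA" from the root; an end-of-word marker is hit whenever a stored word is a prefix of "CCGCCCAA".
Prefixes of the query that are stored words: "CCG", "CCGCCCAA"
Count: 2

2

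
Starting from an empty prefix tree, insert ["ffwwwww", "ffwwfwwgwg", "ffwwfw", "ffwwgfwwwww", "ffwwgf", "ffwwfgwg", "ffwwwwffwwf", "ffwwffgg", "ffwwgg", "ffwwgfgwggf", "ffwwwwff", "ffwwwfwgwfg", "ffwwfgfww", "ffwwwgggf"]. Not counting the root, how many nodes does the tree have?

50

Trace insertions, counting only characters that open a new branch:
  "ffwwwww" → 7 new (f, f, w, w, w, w, w)
  "ffwwfwwgwg" → prefix "ffww" already present; 6 new (f, w, w, g, w, g)
  "ffwwfw" → prefix "ffwwfw" already present; 0 new (none)
  "ffwwgfwwwww" → prefix "ffww" already present; 7 new (g, f, w, w, w, w, w)
  "ffwwgf" → prefix "ffwwgf" already present; 0 new (none)
  "ffwwfgwg" → prefix "ffwwf" already present; 3 new (g, w, g)
  "ffwwwwffwwf" → prefix "ffwwww" already present; 5 new (f, f, w, w, f)
  "ffwwffgg" → prefix "ffwwf" already present; 3 new (f, g, g)
  "ffwwgg" → prefix "ffwwg" already present; 1 new (g)
  "ffwwgfgwggf" → prefix "ffwwgf" already present; 5 new (g, w, g, g, f)
  "ffwwwwff" → prefix "ffwwwwff" already present; 0 new (none)
  "ffwwwfwgwfg" → prefix "ffwww" already present; 6 new (f, w, g, w, f, g)
  "ffwwfgfww" → prefix "ffwwfg" already present; 3 new (f, w, w)
  "ffwwwgggf" → prefix "ffwww" already present; 4 new (g, g, g, f)
Total nodes = 7 + 6 + 0 + 7 + 0 + 3 + 5 + 3 + 1 + 5 + 0 + 6 + 3 + 4 = 50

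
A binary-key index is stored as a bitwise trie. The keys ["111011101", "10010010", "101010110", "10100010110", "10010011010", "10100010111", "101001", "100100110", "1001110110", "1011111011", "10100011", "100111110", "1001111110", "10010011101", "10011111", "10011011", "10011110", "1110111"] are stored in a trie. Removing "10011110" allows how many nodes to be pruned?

1

A node on "10011110"'s path can go only if nothing else ends at it or branches off below it.
The suffix "0" (1 node) is used only by "10011110"; the node for "1001111" still has the child "1", so pruning stops there.
Nodes removed: 1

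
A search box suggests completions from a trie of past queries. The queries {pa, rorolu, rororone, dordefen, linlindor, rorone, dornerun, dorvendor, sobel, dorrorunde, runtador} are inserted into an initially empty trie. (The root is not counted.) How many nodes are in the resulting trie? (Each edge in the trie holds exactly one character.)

61

For each word, the new-node count is its length minus the longest prefix already in the trie:
  "pa" → 2 new (p, a)
  "rorolu" → 6 new (r, o, r, o, l, u)
  "rororone" → prefix "roro" already present; 4 new (r, o, n, e)
  "dordefen" → 8 new (d, o, r, d, e, f, e, n)
  "linlindor" → 9 new (l, i, n, l, i, n, d, o, r)
  "rorone" → prefix "roro" already present; 2 new (n, e)
  "dornerun" → prefix "dor" already present; 5 new (n, e, r, u, n)
  "dorvendor" → prefix "dor" already present; 6 new (v, e, n, d, o, r)
  "sobel" → 5 new (s, o, b, e, l)
  "dorrorunde" → prefix "dor" already present; 7 new (r, o, r, u, n, d, e)
  "runtador" → prefix "r" already present; 7 new (u, n, t, a, d, o, r)
Total nodes = 2 + 6 + 4 + 8 + 9 + 2 + 5 + 6 + 5 + 7 + 7 = 61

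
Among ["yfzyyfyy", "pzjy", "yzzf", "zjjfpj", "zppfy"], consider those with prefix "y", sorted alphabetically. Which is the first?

Filter for "y…" and sort: "yfzyyfyy", "yzzf"
The 1st is yfzyyfyy.

yfzyyfyy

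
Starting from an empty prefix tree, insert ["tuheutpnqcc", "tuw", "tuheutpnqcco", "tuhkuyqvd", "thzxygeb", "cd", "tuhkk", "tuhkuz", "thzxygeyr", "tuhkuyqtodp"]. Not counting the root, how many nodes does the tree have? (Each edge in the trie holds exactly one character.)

36

Insert word by word; a character creates a node only if that edge doesn't already exist:
  "tuheutpnqcc" → 11 new (t, u, h, e, u, t, p, n, q, c, c)
  "tuw" → prefix "tu" already present; 1 new (w)
  "tuheutpnqcco" → prefix "tuheutpnqcc" already present; 1 new (o)
  "tuhkuyqvd" → prefix "tuh" already present; 6 new (k, u, y, q, v, d)
  "thzxygeb" → prefix "t" already present; 7 new (h, z, x, y, g, e, b)
  "cd" → 2 new (c, d)
  "tuhkk" → prefix "tuhk" already present; 1 new (k)
  "tuhkuz" → prefix "tuhku" already present; 1 new (z)
  "thzxygeyr" → prefix "thzxyge" already present; 2 new (y, r)
  "tuhkuyqtodp" → prefix "tuhkuyq" already present; 4 new (t, o, d, p)
Total nodes = 11 + 1 + 1 + 6 + 7 + 2 + 1 + 1 + 2 + 4 = 36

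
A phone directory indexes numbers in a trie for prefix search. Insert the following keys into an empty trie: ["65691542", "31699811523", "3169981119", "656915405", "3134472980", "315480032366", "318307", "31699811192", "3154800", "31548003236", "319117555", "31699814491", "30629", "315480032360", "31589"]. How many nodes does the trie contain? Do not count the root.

64

For each word, the new-node count is its length minus the longest prefix already in the trie:
  "65691542" → 8 new (6, 5, 6, 9, 1, 5, 4, 2)
  "31699811523" → 11 new (3, 1, 6, 9, 9, 8, 1, 1, 5, 2, 3)
  "3169981119" → prefix "31699811" already present; 2 new (1, 9)
  "656915405" → prefix "6569154" already present; 2 new (0, 5)
  "3134472980" → prefix "31" already present; 8 new (3, 4, 4, 7, 2, 9, 8, 0)
  "315480032366" → prefix "31" already present; 10 new (5, 4, 8, 0, 0, 3, 2, 3, 6, 6)
  "318307" → prefix "31" already present; 4 new (8, 3, 0, 7)
  "31699811192" → prefix "3169981119" already present; 1 new (2)
  "3154800" → prefix "3154800" already present; 0 new (none)
  "31548003236" → prefix "31548003236" already present; 0 new (none)
  "319117555" → prefix "31" already present; 7 new (9, 1, 1, 7, 5, 5, 5)
  "31699814491" → prefix "3169981" already present; 4 new (4, 4, 9, 1)
  "30629" → prefix "3" already present; 4 new (0, 6, 2, 9)
  "315480032360" → prefix "31548003236" already present; 1 new (0)
  "31589" → prefix "315" already present; 2 new (8, 9)
Total nodes = 8 + 11 + 2 + 2 + 8 + 10 + 4 + 1 + 0 + 0 + 7 + 4 + 4 + 1 + 2 = 64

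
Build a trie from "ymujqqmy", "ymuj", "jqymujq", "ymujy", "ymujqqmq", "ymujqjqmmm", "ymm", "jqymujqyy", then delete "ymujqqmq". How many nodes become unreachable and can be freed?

1

Walk "ymujqqmq" from the leaf back toward the root, removing each node that no remaining word uses.
The suffix "q" (1 node) is used only by "ymujqqmq"; the node for "ymujqqm" still has the child "y", so pruning stops there.
Nodes removed: 1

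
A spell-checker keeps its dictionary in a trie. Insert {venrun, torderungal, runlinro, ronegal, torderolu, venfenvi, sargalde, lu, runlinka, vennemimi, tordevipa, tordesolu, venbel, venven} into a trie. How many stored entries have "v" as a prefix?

5

Traverse to the node for "v", then collect every word in that subtree.
Matches: "venbel", "venfenvi", "vennemimi", "venrun", "venven"
Count: 5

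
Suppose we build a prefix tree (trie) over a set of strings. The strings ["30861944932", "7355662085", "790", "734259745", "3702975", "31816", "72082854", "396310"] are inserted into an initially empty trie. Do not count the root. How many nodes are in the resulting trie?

52

For each word, the new-node count is its length minus the longest prefix already in the trie:
  "30861944932" → 11 new (3, 0, 8, 6, 1, 9, 4, 4, 9, 3, 2)
  "7355662085" → 10 new (7, 3, 5, 5, 6, 6, 2, 0, 8, 5)
  "790" → prefix "7" already present; 2 new (9, 0)
  "734259745" → prefix "73" already present; 7 new (4, 2, 5, 9, 7, 4, 5)
  "3702975" → prefix "3" already present; 6 new (7, 0, 2, 9, 7, 5)
  "31816" → prefix "3" already present; 4 new (1, 8, 1, 6)
  "72082854" → prefix "7" already present; 7 new (2, 0, 8, 2, 8, 5, 4)
  "396310" → prefix "3" already present; 5 new (9, 6, 3, 1, 0)
Total nodes = 11 + 10 + 2 + 7 + 6 + 4 + 7 + 5 = 52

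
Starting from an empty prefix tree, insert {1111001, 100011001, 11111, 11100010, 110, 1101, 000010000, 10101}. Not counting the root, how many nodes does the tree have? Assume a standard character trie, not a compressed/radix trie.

35

For each word, the new-node count is its length minus the longest prefix already in the trie:
  "1111001" → 7 new (1, 1, 1, 1, 0, 0, 1)
  "100011001" → prefix "1" already present; 8 new (0, 0, 0, 1, 1, 0, 0, 1)
  "11111" → prefix "1111" already present; 1 new (1)
  "11100010" → prefix "111" already present; 5 new (0, 0, 0, 1, 0)
  "110" → prefix "11" already present; 1 new (0)
  "1101" → prefix "110" already present; 1 new (1)
  "000010000" → 9 new (0, 0, 0, 0, 1, 0, 0, 0, 0)
  "10101" → prefix "10" already present; 3 new (1, 0, 1)
Total nodes = 7 + 8 + 1 + 5 + 1 + 1 + 9 + 3 = 35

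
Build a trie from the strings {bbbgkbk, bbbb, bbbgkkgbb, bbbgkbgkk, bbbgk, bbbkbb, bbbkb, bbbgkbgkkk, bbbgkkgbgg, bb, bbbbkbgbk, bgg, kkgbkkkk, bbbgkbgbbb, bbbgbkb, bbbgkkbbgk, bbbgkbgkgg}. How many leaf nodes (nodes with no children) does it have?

12

A leaf is a node with no children — equivalently, the end of a word that is not a proper prefix of any other stored word.
Those words: "bbbbkbgbk", "bbbgbkb", "bbbgkbgbbb", "bbbgkbgkgg", "bbbgkbgkkk", "bbbgkbk", "bbbgkkbbgk", "bbbgkkgbb", "bbbgkkgbgg", "bbbkbb", "bgg", "kkgbkkkk"
Leaf count: 12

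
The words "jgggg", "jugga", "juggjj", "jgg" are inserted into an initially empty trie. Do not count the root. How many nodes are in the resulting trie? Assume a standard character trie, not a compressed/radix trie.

11

Insert word by word; a character creates a node only if that edge doesn't already exist:
  "jgggg" → 5 new (j, g, g, g, g)
  "jugga" → prefix "j" already present; 4 new (u, g, g, a)
  "juggjj" → prefix "jugg" already present; 2 new (j, j)
  "jgg" → prefix "jgg" already present; 0 new (none)
Total nodes = 5 + 4 + 2 + 0 = 11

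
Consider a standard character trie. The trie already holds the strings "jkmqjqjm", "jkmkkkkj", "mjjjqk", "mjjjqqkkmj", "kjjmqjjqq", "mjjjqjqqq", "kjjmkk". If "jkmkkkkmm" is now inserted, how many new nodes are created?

2

Walking "jkmkkkkmm" from the root, the first 7 characters ("jkmkkkk") follow existing edges; "m" is the first miss.
So 9 − 7 = 2 new nodes.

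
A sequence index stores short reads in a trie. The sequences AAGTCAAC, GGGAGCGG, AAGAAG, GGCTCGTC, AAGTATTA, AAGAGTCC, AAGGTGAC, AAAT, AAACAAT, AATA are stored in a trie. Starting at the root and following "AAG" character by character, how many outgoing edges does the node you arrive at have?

3

Walk "AAG" from the root, arriving at one node.
Characters that immediately follow "AAG" among the stored strings: {A, G, T}.
That node has 3 child edges.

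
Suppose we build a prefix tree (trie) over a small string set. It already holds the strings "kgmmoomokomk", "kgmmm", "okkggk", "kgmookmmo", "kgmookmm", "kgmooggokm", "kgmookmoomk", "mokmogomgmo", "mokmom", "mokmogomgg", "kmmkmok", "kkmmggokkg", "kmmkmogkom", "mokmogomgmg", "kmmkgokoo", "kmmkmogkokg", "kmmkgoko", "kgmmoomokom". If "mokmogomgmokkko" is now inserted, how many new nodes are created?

4

"mokmogomgmo" is already a path in the trie; the remaining "kkko" must be added.
New nodes needed: |"mokmogomgmokkko"| − 11 = 15 − 11 = 4.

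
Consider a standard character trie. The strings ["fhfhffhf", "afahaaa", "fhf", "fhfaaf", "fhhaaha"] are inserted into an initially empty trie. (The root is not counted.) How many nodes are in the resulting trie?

Count nodes per top-level branch (shared prefixes stored once):
  'a'-branch (afahaaa): 7 nodes
  'f'-branch (fhf, fhfaaf, fhfhffhf, fhhaaha): 16 nodes
Sum: 23

23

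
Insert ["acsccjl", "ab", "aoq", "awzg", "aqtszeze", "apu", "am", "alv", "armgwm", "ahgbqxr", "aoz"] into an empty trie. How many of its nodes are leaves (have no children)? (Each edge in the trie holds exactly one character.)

11

A leaf is a node with no children — equivalently, the end of a word that is not a proper prefix of any other stored word.
Those words: "ab", "acsccjl", "ahgbqxr", "alv", "am", "aoq", "aoz", "apu", "aqtszeze", "armgwm", "awzg"
Leaf count: 11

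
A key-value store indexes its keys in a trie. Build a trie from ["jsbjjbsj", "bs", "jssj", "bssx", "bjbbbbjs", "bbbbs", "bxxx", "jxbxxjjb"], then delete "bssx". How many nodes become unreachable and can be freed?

After clearing the end-marker at "bssx", prune upward until reaching a node still needed by another word.
The suffix "sx" (2 nodes) is used only by "bssx"; "bs" is itself a stored word, so pruning stops there.
Nodes removed: 2

2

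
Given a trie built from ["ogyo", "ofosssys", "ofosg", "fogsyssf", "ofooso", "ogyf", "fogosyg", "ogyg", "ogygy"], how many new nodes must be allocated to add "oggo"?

2

The longest prefix of "oggo" already in the trie is "og" (length 2).
Each of the 2 remaining characters creates one node.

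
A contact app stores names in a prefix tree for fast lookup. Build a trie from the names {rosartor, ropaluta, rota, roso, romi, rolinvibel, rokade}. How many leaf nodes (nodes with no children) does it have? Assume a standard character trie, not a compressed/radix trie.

Leaves are exactly the stored words that no other stored word extends.
Those words: "rokade", "rolinvibel", "romi", "ropaluta", "rosartor", "roso", "rota"
Leaf count: 7

7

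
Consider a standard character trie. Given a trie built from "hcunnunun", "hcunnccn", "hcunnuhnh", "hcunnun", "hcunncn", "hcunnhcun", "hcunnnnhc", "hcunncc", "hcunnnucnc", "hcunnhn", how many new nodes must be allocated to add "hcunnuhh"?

1

The longest prefix of "hcunnuhh" already in the trie is "hcunnuh" (length 7).
New nodes needed: |"hcunnuhh"| − 7 = 8 − 7 = 1.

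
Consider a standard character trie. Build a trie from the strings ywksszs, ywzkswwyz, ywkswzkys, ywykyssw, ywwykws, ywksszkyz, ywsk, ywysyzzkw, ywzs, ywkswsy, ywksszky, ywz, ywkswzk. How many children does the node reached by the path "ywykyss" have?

The children of the "ywykyss" node are the distinct next characters among strings starting with "ywykyss".
Characters that immediately follow "ywykyss" among the stored strings: {w}.
That node has 1 child edge.

1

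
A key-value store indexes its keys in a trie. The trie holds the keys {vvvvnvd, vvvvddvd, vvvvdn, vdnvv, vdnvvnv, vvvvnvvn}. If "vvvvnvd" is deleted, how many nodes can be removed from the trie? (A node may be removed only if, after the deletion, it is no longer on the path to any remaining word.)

1

A node on "vvvvnvd"'s path can go only if nothing else ends at it or branches off below it.
The suffix "d" (1 node) is used only by "vvvvnvd"; the node for "vvvvnv" still has the child "v", so pruning stops there.
Nodes removed: 1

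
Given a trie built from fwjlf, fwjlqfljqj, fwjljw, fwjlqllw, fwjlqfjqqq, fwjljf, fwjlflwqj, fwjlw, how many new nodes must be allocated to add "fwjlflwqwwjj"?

4

The longest prefix of "fwjlflwqwwjj" already in the trie is "fwjlflwq" (length 8).
So 12 − 8 = 4 new nodes.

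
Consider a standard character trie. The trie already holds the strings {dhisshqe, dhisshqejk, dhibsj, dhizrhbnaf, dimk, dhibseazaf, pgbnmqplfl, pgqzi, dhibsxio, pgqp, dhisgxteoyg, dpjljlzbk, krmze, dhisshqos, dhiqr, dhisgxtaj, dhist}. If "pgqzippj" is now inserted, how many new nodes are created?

"pgqzi" is already a path in the trie; the remaining "ppj" must be added.
New nodes needed: |"pgqzippj"| − 5 = 8 − 5 = 3.

3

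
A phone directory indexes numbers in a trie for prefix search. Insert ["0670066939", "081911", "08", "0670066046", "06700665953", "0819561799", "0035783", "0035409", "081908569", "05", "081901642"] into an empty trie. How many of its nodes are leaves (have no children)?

Leaves are exactly the stored words that no other stored word extends.
Those words: "0035409", "0035783", "05", "0670066046", "06700665953", "0670066939", "081901642", "081908569", "081911", "0819561799"
Leaf count: 10

10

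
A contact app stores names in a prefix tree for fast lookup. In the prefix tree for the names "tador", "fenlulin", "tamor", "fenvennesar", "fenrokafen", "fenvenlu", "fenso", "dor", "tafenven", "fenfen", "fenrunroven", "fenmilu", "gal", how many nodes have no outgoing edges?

13

Leaves are exactly the stored words that no other stored word extends.
Those words: "dor", "fenfen", "fenlulin", "fenmilu", "fenrokafen", "fenrunroven", "fenso", "fenvenlu", "fenvennesar", "gal", "tador", "tafenven", "tamor"
Leaf count: 13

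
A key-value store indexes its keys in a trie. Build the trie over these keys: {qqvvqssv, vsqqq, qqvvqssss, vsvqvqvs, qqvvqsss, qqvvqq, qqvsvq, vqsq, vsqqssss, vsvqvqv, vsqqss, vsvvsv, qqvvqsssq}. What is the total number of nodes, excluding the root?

36

For each word, the new-node count is its length minus the longest prefix already in the trie:
  "qqvvqssv" → 8 new (q, q, v, v, q, s, s, v)
  "vsqqq" → 5 new (v, s, q, q, q)
  "qqvvqssss" → prefix "qqvvqss" already present; 2 new (s, s)
  "vsvqvqvs" → prefix "vs" already present; 6 new (v, q, v, q, v, s)
  "qqvvqsss" → prefix "qqvvqsss" already present; 0 new (none)
  "qqvvqq" → prefix "qqvvq" already present; 1 new (q)
  "qqvsvq" → prefix "qqv" already present; 3 new (s, v, q)
  "vqsq" → prefix "v" already present; 3 new (q, s, q)
  "vsqqssss" → prefix "vsqq" already present; 4 new (s, s, s, s)
  "vsvqvqv" → prefix "vsvqvqv" already present; 0 new (none)
  "vsqqss" → prefix "vsqqss" already present; 0 new (none)
  "vsvvsv" → prefix "vsv" already present; 3 new (v, s, v)
  "qqvvqsssq" → prefix "qqvvqsss" already present; 1 new (q)
Total nodes = 8 + 5 + 2 + 6 + 0 + 1 + 3 + 3 + 4 + 0 + 0 + 3 + 1 = 36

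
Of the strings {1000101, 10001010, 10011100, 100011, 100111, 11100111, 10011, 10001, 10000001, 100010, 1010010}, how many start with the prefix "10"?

Filter for entries beginning with "10":
Matches: "10000001", "10001", "100010", "1000101", "10001010", "100011", "10011", "100111", "10011100", "1010010"
Count: 10

10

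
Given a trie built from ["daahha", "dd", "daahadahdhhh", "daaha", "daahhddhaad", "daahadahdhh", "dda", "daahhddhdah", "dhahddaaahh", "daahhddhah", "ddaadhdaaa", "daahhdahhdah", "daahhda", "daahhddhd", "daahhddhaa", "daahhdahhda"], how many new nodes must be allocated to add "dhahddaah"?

Walking "dhahddaah" from the root, the first 8 characters ("dhahddaa") follow existing edges; "h" is the first miss.
So 9 − 8 = 1 new nodes.

1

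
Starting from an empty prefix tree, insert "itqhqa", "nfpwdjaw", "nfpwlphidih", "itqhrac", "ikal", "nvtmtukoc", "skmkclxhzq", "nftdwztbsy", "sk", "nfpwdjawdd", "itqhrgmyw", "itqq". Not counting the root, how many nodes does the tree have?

For each word, the new-node count is its length minus the longest prefix already in the trie:
  "itqhqa" → 6 new (i, t, q, h, q, a)
  "nfpwdjaw" → 8 new (n, f, p, w, d, j, a, w)
  "nfpwlphidih" → prefix "nfpw" already present; 7 new (l, p, h, i, d, i, h)
  "itqhrac" → prefix "itqh" already present; 3 new (r, a, c)
  "ikal" → prefix "i" already present; 3 new (k, a, l)
  "nvtmtukoc" → prefix "n" already present; 8 new (v, t, m, t, u, k, o, c)
  "skmkclxhzq" → 10 new (s, k, m, k, c, l, x, h, z, q)
  "nftdwztbsy" → prefix "nf" already present; 8 new (t, d, w, z, t, b, s, y)
  "sk" → prefix "sk" already present; 0 new (none)
  "nfpwdjawdd" → prefix "nfpwdjaw" already present; 2 new (d, d)
  "itqhrgmyw" → prefix "itqhr" already present; 4 new (g, m, y, w)
  "itqq" → prefix "itq" already present; 1 new (q)
Total nodes = 6 + 8 + 7 + 3 + 3 + 8 + 10 + 8 + 0 + 2 + 4 + 1 = 60

60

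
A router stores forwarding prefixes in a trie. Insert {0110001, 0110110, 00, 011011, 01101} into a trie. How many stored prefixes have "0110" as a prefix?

Traverse to the node for "0110", then collect every word in that subtree.
Matches: "0110001", "01101", "011011", "0110110"
Count: 4

4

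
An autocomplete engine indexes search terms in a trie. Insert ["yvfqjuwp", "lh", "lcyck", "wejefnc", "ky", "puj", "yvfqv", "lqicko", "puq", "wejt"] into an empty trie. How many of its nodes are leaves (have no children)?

Leaves are exactly the stored words that no other stored word extends.
Those words: "ky", "lcyck", "lh", "lqicko", "puj", "puq", "wejefnc", "wejt", "yvfqjuwp", "yvfqv"
Leaf count: 10

10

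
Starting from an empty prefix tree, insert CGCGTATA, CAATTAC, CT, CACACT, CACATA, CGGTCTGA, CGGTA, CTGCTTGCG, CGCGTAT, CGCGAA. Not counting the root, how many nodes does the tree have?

Trie structure (* marks end of a word):
(root)
└─ C
   ├─ A
   │  ├─ A
   │  │  └─ T
   │  │     └─ T
   │  │        └─ A
   │  │           └─ C *
   │  └─ C
   │     └─ A
   │        ├─ C
   │        │  └─ T *
   │        └─ T
   │           └─ A *
   ├─ G
   │  ├─ C
   │  │  └─ G
   │  │     ├─ A
   │  │     │  └─ A *
   │  │     └─ T
   │  │        └─ A
   │  │           └─ T *
   │  │              └─ A *
   │  └─ G
   │     └─ T
   │        ├─ A *
   │        └─ C
   │           └─ T
   │              └─ G
   │                 └─ A *
   └─ T *
      └─ G
         └─ C
            └─ T
               └─ T
                  └─ G
                     └─ C
                        └─ G *
Counting every labelled node above: 37.

37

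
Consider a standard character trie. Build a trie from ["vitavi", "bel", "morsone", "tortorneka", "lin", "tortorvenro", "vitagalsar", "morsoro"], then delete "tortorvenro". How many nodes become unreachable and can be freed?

Walk "tortorvenro" from the leaf back toward the root, removing each node that no remaining word uses.
The suffix "venro" (5 nodes) is used only by "tortorvenro"; the node for "tortor" still has the child "n", so pruning stops there.
Nodes removed: 5

5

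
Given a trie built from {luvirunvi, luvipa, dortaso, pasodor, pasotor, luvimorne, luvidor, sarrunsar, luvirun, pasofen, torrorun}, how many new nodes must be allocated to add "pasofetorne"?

5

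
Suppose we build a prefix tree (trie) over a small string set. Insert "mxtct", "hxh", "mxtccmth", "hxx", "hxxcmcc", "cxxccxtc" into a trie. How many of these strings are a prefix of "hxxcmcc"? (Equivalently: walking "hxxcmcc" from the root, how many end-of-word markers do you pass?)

2

Check each prefix of "hxxcmcc" against the stored set — each match is an end-marker on the path.
Prefixes of the query that are stored words: "hxx", "hxxcmcc"
Count: 2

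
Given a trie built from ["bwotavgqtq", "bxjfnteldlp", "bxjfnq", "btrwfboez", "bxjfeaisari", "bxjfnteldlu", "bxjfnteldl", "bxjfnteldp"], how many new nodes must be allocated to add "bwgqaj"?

4

The longest prefix of "bwgqaj" already in the trie is "bw" (length 2).
New nodes needed: |"bwgqaj"| − 2 = 6 − 2 = 4.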